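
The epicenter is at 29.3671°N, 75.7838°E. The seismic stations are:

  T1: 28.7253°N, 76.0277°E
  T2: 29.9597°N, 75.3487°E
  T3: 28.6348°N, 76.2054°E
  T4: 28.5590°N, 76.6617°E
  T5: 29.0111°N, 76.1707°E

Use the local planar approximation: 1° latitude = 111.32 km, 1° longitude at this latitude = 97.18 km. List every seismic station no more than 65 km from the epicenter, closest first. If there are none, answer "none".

T5

Distances from 29.3671°N, 75.7838°E:
T1: 75.2742 km
T2: 78.3560 km
T3: 91.2364 km
T4: 123.9795 km
T5: 54.6279 km
Threshold 65 km: T5 (54.6279 km) is within range.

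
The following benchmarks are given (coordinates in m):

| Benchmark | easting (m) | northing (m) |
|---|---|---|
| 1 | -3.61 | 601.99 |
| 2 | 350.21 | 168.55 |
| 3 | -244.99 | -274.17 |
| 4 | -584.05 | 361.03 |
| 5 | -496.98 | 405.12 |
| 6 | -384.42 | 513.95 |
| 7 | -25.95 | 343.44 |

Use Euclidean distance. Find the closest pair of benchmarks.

Pairwise distances:
4–5: 97.60 m
5–6: 156.57 m
4–6: 251.47 m
1–7: 259.51 m
1–6: 390.85 m
6–7: 396.96 m
2–7: 414.83 m
5–7: 475.05 m
1–5: 531.20 m
4–7: 558.38 m
1–2: 559.52 m
1–4: 628.47 m
3–7: 655.30 m
3–4: 720.03 m
3–5: 724.52 m
2–3: 741.80 m
3–6: 800.36 m
2–6: 811.78 m
2–5: 879.60 m
1–3: 908.80 m
2–4: 953.88 m
Closest pair: 4–5 at 97.60 m.

4 and 5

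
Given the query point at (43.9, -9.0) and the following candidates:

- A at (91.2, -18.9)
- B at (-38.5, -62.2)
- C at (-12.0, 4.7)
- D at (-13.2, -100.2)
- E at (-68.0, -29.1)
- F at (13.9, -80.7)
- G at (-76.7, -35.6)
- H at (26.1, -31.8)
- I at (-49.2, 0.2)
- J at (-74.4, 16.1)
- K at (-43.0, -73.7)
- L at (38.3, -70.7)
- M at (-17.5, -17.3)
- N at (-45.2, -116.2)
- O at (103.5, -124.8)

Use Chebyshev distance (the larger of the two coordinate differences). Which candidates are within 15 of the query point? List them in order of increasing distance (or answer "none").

Distances from (43.9, -9.0):
A: max(|47.3|, |-9.9|) = 47.3
B: max(|-82.4|, |-53.2|) = 82.4
C: max(|-55.9|, |13.7|) = 55.9
D: max(|-57.1|, |-91.2|) = 91.2
E: max(|-111.9|, |-20.1|) = 111.9
F: max(|-30.0|, |-71.7|) = 71.7
G: max(|-120.6|, |-26.6|) = 120.6
H: max(|-17.8|, |-22.8|) = 22.8
I: max(|-93.1|, |9.2|) = 93.1
J: max(|-118.3|, |25.1|) = 118.3
K: max(|-86.9|, |-64.7|) = 86.9
L: max(|-5.6|, |-61.7|) = 61.7
M: max(|-61.4|, |-8.3|) = 61.4
N: max(|-89.1|, |-107.2|) = 107.2
O: max(|59.6|, |-115.8|) = 115.8
Threshold 15: none within range.

none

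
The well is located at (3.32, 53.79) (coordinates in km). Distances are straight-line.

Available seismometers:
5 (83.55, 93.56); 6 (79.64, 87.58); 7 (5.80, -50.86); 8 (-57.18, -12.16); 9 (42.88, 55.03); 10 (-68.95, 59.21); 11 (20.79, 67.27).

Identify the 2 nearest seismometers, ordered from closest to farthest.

Distances from (3.32, 53.79):
5: 89.55 km
6: 83.47 km
7: 104.68 km
8: 89.50 km
9: 39.58 km
10: 72.47 km
11: 22.07 km
Sorted: 11 (22.07 km) < 9 (39.58 km) < 10 (72.47 km) < 6 (83.47 km) < …

11, 9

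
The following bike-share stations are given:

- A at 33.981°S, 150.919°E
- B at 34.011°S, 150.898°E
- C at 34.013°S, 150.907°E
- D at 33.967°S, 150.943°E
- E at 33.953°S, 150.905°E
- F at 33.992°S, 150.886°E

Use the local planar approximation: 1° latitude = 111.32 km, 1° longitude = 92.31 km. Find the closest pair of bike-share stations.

B and C

Pairwise distances:
A–B: 3.861 km
A–C: 3.730 km
A–D: 2.709 km
A–E: 3.374 km
A–F: 3.283 km
B–C: 0.860 km
B–D: 6.422 km
B–E: 6.489 km
B–F: 2.388 km
C–D: 6.105 km
C–E: 6.682 km
C–F: 3.037 km
D–E: 3.838 km
D–F: 5.952 km
E–F: 4.682 km
Closest pair: B–C at 0.860 km.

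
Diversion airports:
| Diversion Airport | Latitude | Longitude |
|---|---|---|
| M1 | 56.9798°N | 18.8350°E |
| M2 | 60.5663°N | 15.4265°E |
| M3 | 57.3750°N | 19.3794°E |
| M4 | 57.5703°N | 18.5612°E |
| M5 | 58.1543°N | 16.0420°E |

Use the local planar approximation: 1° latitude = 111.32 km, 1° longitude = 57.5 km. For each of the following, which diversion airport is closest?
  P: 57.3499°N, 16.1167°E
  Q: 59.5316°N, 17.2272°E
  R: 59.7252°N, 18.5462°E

P→M5; Q→M2; R→M2

P at 57.3499°N, 16.1167°E:
  M1: 161.6409 km
  M2: 360.2424 km
  M3: 187.6261 km
  M4: 142.6840 km
  M5: 89.6488 km
  → nearest: M5 (89.6488 km)
Q at 59.5316°N, 17.2272°E:
  M1: 298.7314 km
  M2: 154.8795 km
  M3: 270.0914 km
  M4: 231.4141 km
  M5: 167.7845 km
  → nearest: M2 (154.8795 km)
R at 59.7252°N, 18.5462°E:
  M1: 306.0687 km
  M2: 202.3487 km
  M3: 265.9747 km
  M4: 239.8850 km
  M5: 226.5259 km
  → nearest: M2 (202.3487 km)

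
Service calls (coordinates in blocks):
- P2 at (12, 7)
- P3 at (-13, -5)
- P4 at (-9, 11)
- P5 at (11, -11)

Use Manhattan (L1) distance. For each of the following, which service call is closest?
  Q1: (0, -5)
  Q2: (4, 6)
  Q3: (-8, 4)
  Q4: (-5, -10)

Q1→P3; Q2→P2; Q3→P4; Q4→P3

Q1 at (0, -5):
  P2: |12| + |12| = 12 + 12 = 24 blocks
  P3: |-13| + |0| = 13 + 0 = 13 blocks
  P4: |-9| + |16| = 9 + 16 = 25 blocks
  P5: |11| + |-6| = 11 + 6 = 17 blocks
  → nearest: P3 (13 blocks)
Q2 at (4, 6):
  P2: |8| + |1| = 8 + 1 = 9 blocks
  P3: |-17| + |-11| = 17 + 11 = 28 blocks
  P4: |-13| + |5| = 13 + 5 = 18 blocks
  P5: |7| + |-17| = 7 + 17 = 24 blocks
  → nearest: P2 (9 blocks)
Q3 at (-8, 4):
  P2: |20| + |3| = 20 + 3 = 23 blocks
  P3: |-5| + |-9| = 5 + 9 = 14 blocks
  P4: |-1| + |7| = 1 + 7 = 8 blocks
  P5: |19| + |-15| = 19 + 15 = 34 blocks
  → nearest: P4 (8 blocks)
Q4 at (-5, -10):
  P2: |17| + |17| = 17 + 17 = 34 blocks
  P3: |-8| + |5| = 8 + 5 = 13 blocks
  P4: |-4| + |21| = 4 + 21 = 25 blocks
  P5: |16| + |-1| = 16 + 1 = 17 blocks
  → nearest: P3 (13 blocks)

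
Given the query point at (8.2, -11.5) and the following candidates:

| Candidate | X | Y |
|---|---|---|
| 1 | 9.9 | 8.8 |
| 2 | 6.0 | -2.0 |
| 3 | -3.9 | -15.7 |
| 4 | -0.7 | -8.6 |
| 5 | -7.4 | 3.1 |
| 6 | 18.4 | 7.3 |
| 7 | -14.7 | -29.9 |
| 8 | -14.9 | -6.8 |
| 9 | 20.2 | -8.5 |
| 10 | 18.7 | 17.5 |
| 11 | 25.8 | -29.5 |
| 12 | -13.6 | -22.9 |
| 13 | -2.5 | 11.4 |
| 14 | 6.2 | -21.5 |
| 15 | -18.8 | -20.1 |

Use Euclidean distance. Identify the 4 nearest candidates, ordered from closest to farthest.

Distances from (8.2, -11.5):
1: √((1.7)² + (20.3)²) = √(2.8900 + 412.0900) = 20.37
2: √((-2.2)² + (9.5)²) = √(4.8400 + 90.2500) = 9.75
3: √((-12.1)² + (-4.2)²) = √(146.4100 + 17.6400) = 12.81
4: √((-8.9)² + (2.9)²) = √(79.2100 + 8.4100) = 9.36
5: √((-15.6)² + (14.6)²) = √(243.3600 + 213.1600) = 21.37
6: √((10.2)² + (18.8)²) = √(104.0400 + 353.4400) = 21.39
7: √((-22.9)² + (-18.4)²) = √(524.4100 + 338.5600) = 29.38
8: √((-23.1)² + (4.7)²) = √(533.6100 + 22.0900) = 23.57
9: √((12.0)² + (3.0)²) = √(144.0000 + 9.0000) = 12.37
10: √((10.5)² + (29.0)²) = √(110.2500 + 841.0000) = 30.84
11: √((17.6)² + (-18.0)²) = √(309.7600 + 324.0000) = 25.17
12: √((-21.8)² + (-11.4)²) = √(475.2400 + 129.9600) = 24.60
13: √((-10.7)² + (22.9)²) = √(114.4900 + 524.4100) = 25.28
14: √((-2.0)² + (-10.0)²) = √(4.0000 + 100.0000) = 10.20
15: √((-27.0)² + (-8.6)²) = √(729.0000 + 73.9600) = 28.34
Sorted: 4 (9.36) < 2 (9.75) < 14 (10.20) < 9 (12.37) < 3 (12.81) < 1 (20.37) < …

4, 2, 14, 9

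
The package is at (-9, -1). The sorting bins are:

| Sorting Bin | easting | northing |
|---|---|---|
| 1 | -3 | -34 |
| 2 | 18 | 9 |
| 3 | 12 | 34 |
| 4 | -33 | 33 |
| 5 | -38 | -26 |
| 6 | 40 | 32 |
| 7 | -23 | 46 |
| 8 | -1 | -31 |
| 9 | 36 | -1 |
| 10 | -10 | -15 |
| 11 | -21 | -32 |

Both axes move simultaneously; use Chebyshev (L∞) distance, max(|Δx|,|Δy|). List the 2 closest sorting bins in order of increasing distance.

Distances from (-9, -1):
1: max(|6|, |-33|) = 33
2: max(|27|, |10|) = 27
3: max(|21|, |35|) = 35
4: max(|-24|, |34|) = 34
5: max(|-29|, |-25|) = 29
6: max(|49|, |33|) = 49
7: max(|-14|, |47|) = 47
8: max(|8|, |-30|) = 30
9: max(|45|, |0|) = 45
10: max(|-1|, |-14|) = 14
11: max(|-12|, |-31|) = 31
Sorted: 10 (14) < 2 (27) < 5 (29) < 8 (30) < …

10, 2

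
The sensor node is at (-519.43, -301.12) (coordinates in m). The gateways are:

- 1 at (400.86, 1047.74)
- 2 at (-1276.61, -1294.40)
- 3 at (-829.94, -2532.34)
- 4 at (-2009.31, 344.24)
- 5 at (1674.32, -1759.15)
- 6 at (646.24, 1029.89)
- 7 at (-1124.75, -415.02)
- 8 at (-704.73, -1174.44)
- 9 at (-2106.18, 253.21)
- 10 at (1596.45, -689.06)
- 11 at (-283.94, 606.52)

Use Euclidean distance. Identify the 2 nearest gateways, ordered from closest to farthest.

7, 8

Distances from (-519.43, -301.12):
1: √((920.29)² + (1348.86)²) = √(846933.6841 + 1819423.2996) = 1632.90 m
2: √((-757.18)² + (-993.28)²) = √(573321.5524 + 986605.1584) = 1248.97 m
3: √((-310.51)² + (-2231.22)²) = √(96416.4601 + 4978342.6884) = 2252.72 m
4: √((-1489.88)² + (645.36)²) = √(2219742.4144 + 416489.5296) = 1623.65 m
5: √((2193.75)² + (-1458.03)²) = √(4812539.0625 + 2125851.4809) = 2634.08 m
6: √((1165.67)² + (1331.01)²) = √(1358786.5489 + 1771587.6201) = 1769.29 m
7: √((-605.32)² + (-113.90)²) = √(366412.3024 + 12973.2100) = 615.94 m
8: √((-185.30)² + (-873.32)²) = √(34336.0900 + 762687.8224) = 892.76 m
9: √((-1586.75)² + (554.33)²) = √(2517775.5625 + 307281.7489) = 1680.79 m
10: √((2115.88)² + (-387.94)²) = √(4476948.1744 + 150497.4436) = 2151.15 m
11: √((235.49)² + (907.64)²) = √(55455.5401 + 823810.3696) = 937.69 m
Sorted: 7 (615.94 m) < 8 (892.76 m) < 11 (937.69 m) < 2 (1248.97 m) < …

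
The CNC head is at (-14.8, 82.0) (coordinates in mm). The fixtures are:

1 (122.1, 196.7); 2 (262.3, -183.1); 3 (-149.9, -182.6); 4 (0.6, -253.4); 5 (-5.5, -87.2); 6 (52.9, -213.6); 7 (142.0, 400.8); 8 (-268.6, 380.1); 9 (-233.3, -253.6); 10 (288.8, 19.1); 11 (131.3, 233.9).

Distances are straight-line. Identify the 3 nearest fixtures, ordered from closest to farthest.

5, 1, 11

Distances from (-14.8, 82.0):
1: √((136.9)² + (114.7)²) = √(18741.610 + 13156.090) = 178.6 mm
2: √((277.1)² + (-265.1)²) = √(76784.410 + 70278.010) = 383.5 mm
3: √((-135.1)² + (-264.6)²) = √(18252.010 + 70013.160) = 297.1 mm
4: √((15.4)² + (-335.4)²) = √(237.160 + 112493.160) = 335.8 mm
5: √((9.3)² + (-169.2)²) = √(86.490 + 28628.640) = 169.5 mm
6: √((67.7)² + (-295.6)²) = √(4583.290 + 87379.360) = 303.3 mm
7: √((156.8)² + (318.8)²) = √(24586.240 + 101633.440) = 355.3 mm
8: √((-253.8)² + (298.1)²) = √(64414.440 + 88863.610) = 391.5 mm
9: √((-218.5)² + (-335.6)²) = √(47742.250 + 112627.360) = 400.5 mm
10: √((303.6)² + (-62.9)²) = √(92172.960 + 3956.410) = 310.0 mm
11: √((146.1)² + (151.9)²) = √(21345.210 + 23073.610) = 210.8 mm
Sorted: 5 (169.5 mm) < 1 (178.6 mm) < 11 (210.8 mm) < 3 (297.1 mm) < 6 (303.3 mm) < …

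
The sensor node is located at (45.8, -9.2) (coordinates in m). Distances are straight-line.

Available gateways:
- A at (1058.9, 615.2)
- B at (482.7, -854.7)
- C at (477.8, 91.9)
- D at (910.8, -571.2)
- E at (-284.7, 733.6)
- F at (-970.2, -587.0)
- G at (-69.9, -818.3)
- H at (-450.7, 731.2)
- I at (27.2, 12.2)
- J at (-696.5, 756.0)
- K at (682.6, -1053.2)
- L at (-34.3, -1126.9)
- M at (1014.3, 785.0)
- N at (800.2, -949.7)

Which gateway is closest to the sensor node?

Distances from (45.8, -9.2):
A: 1190.1 m
B: 951.7 m
C: 443.7 m
D: 1031.5 m
E: 813.0 m
F: 1168.8 m
G: 817.3 m
H: 891.5 m
I: 28.4 m
J: 1066.1 m
K: 1222.9 m
L: 1120.6 m
M: 1252.5 m
N: 1205.7 m
Minimum: I at 28.4 m.

I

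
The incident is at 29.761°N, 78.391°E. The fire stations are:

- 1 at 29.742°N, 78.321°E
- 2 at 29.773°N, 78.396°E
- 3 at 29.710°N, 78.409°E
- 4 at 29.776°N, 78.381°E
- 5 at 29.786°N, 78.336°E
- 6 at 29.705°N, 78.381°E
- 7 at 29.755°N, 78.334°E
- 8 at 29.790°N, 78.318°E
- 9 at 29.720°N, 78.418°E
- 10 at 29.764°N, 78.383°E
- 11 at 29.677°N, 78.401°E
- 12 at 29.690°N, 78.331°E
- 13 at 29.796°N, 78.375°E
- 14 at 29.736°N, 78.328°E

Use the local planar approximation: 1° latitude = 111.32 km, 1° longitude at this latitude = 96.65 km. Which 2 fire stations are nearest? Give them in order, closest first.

Distances from 29.761°N, 78.391°E:
1: √((-0.019·111.32)² + (-0.070·96.65)²) = √(4.47356 + 45.77199) = 7.088 km
2: √((0.012·111.32)² + (0.005·96.65)²) = √(1.78447 + 0.23353) = 1.421 km
3: √((-0.051·111.32)² + (0.018·96.65)²) = √(32.23196 + 3.02656) = 5.938 km
4: √((0.015·111.32)² + (-0.010·96.65)²) = √(2.78823 + 0.93412) = 1.929 km
5: √((0.025·111.32)² + (-0.055·96.65)²) = √(7.74509 + 28.25720) = 6.000 km
6: √((-0.056·111.32)² + (-0.010·96.65)²) = √(38.86176 + 0.93412) = 6.308 km
7: √((-0.006·111.32)² + (-0.057·96.65)²) = √(0.44612 + 30.34963) = 5.549 km
8: √((0.029·111.32)² + (-0.073·96.65)²) = √(10.42179 + 49.77937) = 7.759 km
9: √((-0.041·111.32)² + (0.027·96.65)²) = √(20.83119 + 6.80975) = 5.257 km
10: √((0.003·111.32)² + (-0.008·96.65)²) = √(0.11153 + 0.59784) = 0.842 km
11: √((-0.084·111.32)² + (0.010·96.65)²) = √(87.43896 + 0.93412) = 9.401 km
12: √((-0.071·111.32)² + (-0.060·96.65)²) = √(62.46879 + 33.62840) = 9.803 km
13: √((0.035·111.32)² + (-0.016·96.65)²) = √(15.18037 + 2.39135) = 4.192 km
14: √((-0.025·111.32)² + (-0.063·96.65)²) = √(7.74509 + 37.07531) = 6.695 km
Sorted: 10 (0.842 km) < 2 (1.421 km) < 4 (1.929 km) < 13 (4.192 km) < …

10, 2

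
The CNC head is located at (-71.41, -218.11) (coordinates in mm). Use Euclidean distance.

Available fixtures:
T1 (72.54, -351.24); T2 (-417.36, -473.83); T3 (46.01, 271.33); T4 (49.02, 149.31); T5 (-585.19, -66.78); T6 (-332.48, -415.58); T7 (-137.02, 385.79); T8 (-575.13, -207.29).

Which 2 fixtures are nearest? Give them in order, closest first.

Distances from (-71.41, -218.11):
T1: √((143.95)² + (-133.13)²) = √(20721.6025 + 17723.5969) = 196.07 mm
T2: √((-345.95)² + (-255.72)²) = √(119681.4025 + 65392.7184) = 430.20 mm
T3: √((117.42)² + (489.44)²) = √(13787.4564 + 239551.5136) = 503.33 mm
T4: √((120.43)² + (367.42)²) = √(14503.3849 + 134997.4564) = 386.65 mm
T5: √((-513.78)² + (151.33)²) = √(263969.8884 + 22900.7689) = 535.60 mm
T6: √((-261.07)² + (-197.47)²) = √(68157.5449 + 38994.4009) = 327.34 mm
T7: √((-65.61)² + (603.90)²) = √(4304.6721 + 364695.2100) = 607.45 mm
T8: √((-503.72)² + (10.82)²) = √(253733.8384 + 117.0724) = 503.84 mm
Sorted: T1 (196.07 mm) < T6 (327.34 mm) < T4 (386.65 mm) < T2 (430.20 mm) < …

T1, T6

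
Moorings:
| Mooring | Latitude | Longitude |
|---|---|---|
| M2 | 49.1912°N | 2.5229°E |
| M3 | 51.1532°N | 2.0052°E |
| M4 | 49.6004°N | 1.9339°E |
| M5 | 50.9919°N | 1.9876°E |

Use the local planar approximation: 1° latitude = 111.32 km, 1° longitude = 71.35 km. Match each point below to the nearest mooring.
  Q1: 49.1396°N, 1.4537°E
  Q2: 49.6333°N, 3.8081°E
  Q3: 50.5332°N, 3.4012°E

Q1 at 49.1396°N, 1.4537°E:
  M2: 76.5034 km
  M3: 227.5816 km
  M4: 61.6864 km
  M5: 209.6873 km
  → nearest: M4 (61.6864 km)
Q2 at 49.6333°N, 3.8081°E:
  M2: 104.0711 km
  M3: 212.5429 km
  M4: 133.7743 km
  M5: 199.3626 km
  → nearest: M2 (104.0711 km)
Q3 at 50.5332°N, 3.4012°E:
  M2: 162.0028 km
  M3: 121.1801 km
  M4: 147.4550 km
  M5: 113.0495 km
  → nearest: M5 (113.0495 km)

Q1→M4; Q2→M2; Q3→M5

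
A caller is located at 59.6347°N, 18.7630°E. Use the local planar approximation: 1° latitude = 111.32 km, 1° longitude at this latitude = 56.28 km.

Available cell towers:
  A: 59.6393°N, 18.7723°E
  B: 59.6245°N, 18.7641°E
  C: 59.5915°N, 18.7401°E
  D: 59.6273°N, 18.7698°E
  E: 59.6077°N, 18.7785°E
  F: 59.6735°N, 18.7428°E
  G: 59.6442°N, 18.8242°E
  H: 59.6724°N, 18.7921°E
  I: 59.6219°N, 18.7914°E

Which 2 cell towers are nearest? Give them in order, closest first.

Distances from 59.6347°N, 18.7630°E:
A: √((0.0046·111.32)² + (0.0093·56.28)²) = √(0.262218 + 0.273952) = 0.7322 km
B: √((-0.0102·111.32)² + (0.0011·56.28)²) = √(1.289278 + 0.003833) = 1.1372 km
C: √((-0.0432·111.32)² + (-0.0229·56.28)²) = √(23.126712 + 1.661036) = 4.9787 km
D: √((-0.0074·111.32)² + (0.0068·56.28)²) = √(0.678594 + 0.146462) = 0.9083 km
E: √((-0.0270·111.32)² + (0.0155·56.28)²) = √(9.033872 + 0.760977) = 3.1297 km
F: √((0.0388·111.32)² + (-0.0202·56.28)²) = √(18.655627 + 1.292442) = 4.4663 km
G: √((0.0095·111.32)² + (0.0612·56.28)²) = √(1.118391 + 11.863450) = 3.6030 km
H: √((0.0377·111.32)² + (0.0291·56.28)²) = √(17.612828 + 2.682219) = 4.5050 km
I: √((-0.0128·111.32)² + (0.0284·56.28)²) = √(2.030329 + 2.554729) = 2.1413 km
Sorted: A (0.7322 km) < D (0.9083 km) < B (1.1372 km) < I (2.1413 km) < …

A, D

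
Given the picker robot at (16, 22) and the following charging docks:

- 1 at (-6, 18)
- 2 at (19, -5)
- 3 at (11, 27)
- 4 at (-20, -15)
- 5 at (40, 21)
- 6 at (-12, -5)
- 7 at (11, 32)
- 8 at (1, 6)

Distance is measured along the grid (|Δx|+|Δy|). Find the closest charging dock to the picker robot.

3

Distances from (16, 22):
1: |-22| + |-4| = 22 + 4 = 26
2: |3| + |-27| = 3 + 27 = 30
3: |-5| + |5| = 5 + 5 = 10
4: |-36| + |-37| = 36 + 37 = 73
5: |24| + |-1| = 24 + 1 = 25
6: |-28| + |-27| = 28 + 27 = 55
7: |-5| + |10| = 5 + 10 = 15
8: |-15| + |-16| = 15 + 16 = 31
Minimum: 3 at 10.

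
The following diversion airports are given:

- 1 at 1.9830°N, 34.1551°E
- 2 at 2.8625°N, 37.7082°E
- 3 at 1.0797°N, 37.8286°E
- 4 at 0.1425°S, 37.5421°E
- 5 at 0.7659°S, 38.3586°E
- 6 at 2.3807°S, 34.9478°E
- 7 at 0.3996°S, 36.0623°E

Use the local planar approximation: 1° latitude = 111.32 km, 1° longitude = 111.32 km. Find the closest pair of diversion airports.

4 and 5

Pairwise distances:
4–5: 114.3566 km
3–4: 139.7434 km
4–7: 167.1991 km
2–3: 198.9134 km
3–5: 213.7558 km
6–7: 253.0386 km
3–7: 256.4747 km
5–7: 258.8560 km
2–4: 335.0272 km
1–7: 339.7393 km
4–6: 381.4222 km
2–7: 406.7415 km
1–2: 407.4683 km
2–5: 410.3514 km
5–6: 420.0931 km
1–3: 421.1157 km
1–4: 445.1341 km
1–6: 493.7171 km
3–6: 501.2291 km
1–5: 559.1087 km
2–6: 659.6211 km
Closest pair: 4–5 at 114.3566 km.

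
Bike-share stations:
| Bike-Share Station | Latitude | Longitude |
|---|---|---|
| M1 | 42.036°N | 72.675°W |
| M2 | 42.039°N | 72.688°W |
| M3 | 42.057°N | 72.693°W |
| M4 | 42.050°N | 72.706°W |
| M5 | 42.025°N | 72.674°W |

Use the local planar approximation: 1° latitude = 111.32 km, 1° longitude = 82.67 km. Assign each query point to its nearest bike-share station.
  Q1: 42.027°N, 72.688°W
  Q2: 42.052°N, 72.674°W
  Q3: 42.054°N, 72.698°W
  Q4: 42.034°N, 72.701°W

Q1→M5; Q2→M3; Q3→M3; Q4→M2

Q1 at 42.027°N, 72.688°W:
  M1: 1.469 km
  M2: 1.336 km
  M3: 3.365 km
  M4: 2.961 km
  M5: 1.179 km
  → nearest: M5 (1.179 km)
Q2 at 42.052°N, 72.674°W:
  M1: 1.783 km
  M2: 1.853 km
  M3: 1.666 km
  M4: 2.655 km
  M5: 3.006 km
  → nearest: M3 (1.666 km)
Q3 at 42.054°N, 72.698°W:
  M1: 2.762 km
  M2: 1.863 km
  M3: 0.531 km
  M4: 0.797 km
  M5: 3.789 km
  → nearest: M3 (0.531 km)
Q4 at 42.034°N, 72.701°W:
  M1: 2.161 km
  M2: 1.210 km
  M3: 2.644 km
  M4: 1.828 km
  M5: 2.447 km
  → nearest: M2 (1.210 km)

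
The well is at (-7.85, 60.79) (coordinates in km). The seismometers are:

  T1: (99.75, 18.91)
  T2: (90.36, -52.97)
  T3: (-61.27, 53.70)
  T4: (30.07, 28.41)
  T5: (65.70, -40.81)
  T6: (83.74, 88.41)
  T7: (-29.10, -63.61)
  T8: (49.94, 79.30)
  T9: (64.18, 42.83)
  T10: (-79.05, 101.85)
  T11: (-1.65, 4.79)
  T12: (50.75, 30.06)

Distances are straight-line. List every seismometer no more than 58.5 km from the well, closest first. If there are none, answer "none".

T4, T3, T11

Distances from (-7.85, 60.79):
T1: 115.46 km
T2: 150.29 km
T3: 53.89 km
T4: 49.86 km
T5: 125.43 km
T6: 95.66 km
T7: 126.20 km
T8: 60.68 km
T9: 74.24 km
T10: 82.19 km
T11: 56.34 km
T12: 66.17 km
Threshold 58.5 km: T4 (49.86 km), T3 (53.89 km), T11 (56.34 km) are within range.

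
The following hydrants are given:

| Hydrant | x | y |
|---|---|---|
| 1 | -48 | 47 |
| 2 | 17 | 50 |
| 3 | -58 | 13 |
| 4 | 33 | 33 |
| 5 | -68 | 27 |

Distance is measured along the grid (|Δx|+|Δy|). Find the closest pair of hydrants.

3 and 5

Pairwise distances:
1–2: 68
1–3: 44
1–4: 95
1–5: 40
2–3: 112
2–4: 33
2–5: 108
3–4: 111
3–5: 24
4–5: 107
Closest pair: 3–5 at 24.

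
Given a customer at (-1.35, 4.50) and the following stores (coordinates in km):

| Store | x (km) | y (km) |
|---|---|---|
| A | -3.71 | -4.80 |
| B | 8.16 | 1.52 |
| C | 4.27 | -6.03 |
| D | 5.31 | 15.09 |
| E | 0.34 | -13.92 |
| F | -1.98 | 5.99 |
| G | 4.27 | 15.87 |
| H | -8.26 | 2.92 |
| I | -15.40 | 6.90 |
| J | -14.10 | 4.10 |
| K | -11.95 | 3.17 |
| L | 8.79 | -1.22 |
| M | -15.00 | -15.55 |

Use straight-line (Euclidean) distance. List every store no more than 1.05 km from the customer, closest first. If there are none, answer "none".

Distances from (-1.35, 4.50):
A: √((-2.36)² + (-9.30)²) = √(5.5696 + 86.4900) = 9.59 km
B: √((9.51)² + (-2.98)²) = √(90.4401 + 8.8804) = 9.97 km
C: √((5.62)² + (-10.53)²) = √(31.5844 + 110.8809) = 11.94 km
D: √((6.66)² + (10.59)²) = √(44.3556 + 112.1481) = 12.51 km
E: √((1.69)² + (-18.42)²) = √(2.8561 + 339.2964) = 18.50 km
F: √((-0.63)² + (1.49)²) = √(0.3969 + 2.2201) = 1.62 km
G: √((5.62)² + (11.37)²) = √(31.5844 + 129.2769) = 12.68 km
H: √((-6.91)² + (-1.58)²) = √(47.7481 + 2.4964) = 7.09 km
I: √((-14.05)² + (2.40)²) = √(197.4025 + 5.7600) = 14.25 km
J: √((-12.75)² + (-0.40)²) = √(162.5625 + 0.1600) = 12.76 km
K: √((-10.60)² + (-1.33)²) = √(112.3600 + 1.7689) = 10.68 km
L: √((10.14)² + (-5.72)²) = √(102.8196 + 32.7184) = 11.64 km
M: √((-13.65)² + (-20.05)²) = √(186.3225 + 402.0025) = 24.26 km
Threshold 1.05 km: none within range.

none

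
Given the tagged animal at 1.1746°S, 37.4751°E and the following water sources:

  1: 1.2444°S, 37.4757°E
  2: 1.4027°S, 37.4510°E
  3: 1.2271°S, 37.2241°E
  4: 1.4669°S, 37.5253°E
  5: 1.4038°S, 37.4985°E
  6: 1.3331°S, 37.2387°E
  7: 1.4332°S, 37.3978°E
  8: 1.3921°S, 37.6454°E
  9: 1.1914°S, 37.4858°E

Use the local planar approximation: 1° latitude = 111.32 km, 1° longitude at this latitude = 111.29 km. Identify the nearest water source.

9

Distances from 1.1746°S, 37.4751°E:
1: 7.7704 km
2: 25.5333 km
3: 28.5386 km
4: 33.0150 km
5: 25.6471 km
6: 31.6777 km
7: 30.0453 km
8: 30.7478 km
9: 2.2171 km
Minimum: 9 at 2.2171 km.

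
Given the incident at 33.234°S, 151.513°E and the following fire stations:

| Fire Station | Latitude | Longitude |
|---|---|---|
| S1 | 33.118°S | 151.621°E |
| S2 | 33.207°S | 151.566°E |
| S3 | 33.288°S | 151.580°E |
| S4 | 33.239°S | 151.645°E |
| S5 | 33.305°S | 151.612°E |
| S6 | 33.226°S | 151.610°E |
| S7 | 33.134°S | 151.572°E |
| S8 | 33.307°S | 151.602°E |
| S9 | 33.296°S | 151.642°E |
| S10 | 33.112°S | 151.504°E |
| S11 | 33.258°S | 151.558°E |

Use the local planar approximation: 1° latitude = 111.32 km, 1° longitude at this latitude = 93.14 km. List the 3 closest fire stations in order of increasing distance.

S11, S2, S3

Distances from 33.234°S, 151.513°E:
S1: 16.369 km
S2: 5.779 km
S3: 8.665 km
S4: 12.307 km
S5: 12.145 km
S6: 9.078 km
S7: 12.414 km
S8: 11.608 km
S9: 13.856 km
S10: 13.607 km
S11: 4.970 km
Sorted: S11 (4.970 km) < S2 (5.779 km) < S3 (8.665 km) < S6 (9.078 km) < S8 (11.608 km) < …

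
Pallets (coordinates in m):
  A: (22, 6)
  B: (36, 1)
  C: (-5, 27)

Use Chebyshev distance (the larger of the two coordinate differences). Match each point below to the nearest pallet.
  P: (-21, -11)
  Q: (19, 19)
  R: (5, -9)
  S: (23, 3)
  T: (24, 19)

P→C; Q→A; R→A; S→A; T→A

P at (-21, -11):
  A: max(|43|, |17|) = 43 m
  B: max(|57|, |12|) = 57 m
  C: max(|16|, |38|) = 38 m
  → nearest: C (38 m)
Q at (19, 19):
  A: max(|3|, |-13|) = 13 m
  B: max(|17|, |-18|) = 18 m
  C: max(|-24|, |8|) = 24 m
  → nearest: A (13 m)
R at (5, -9):
  A: max(|17|, |15|) = 17 m
  B: max(|31|, |10|) = 31 m
  C: max(|-10|, |36|) = 36 m
  → nearest: A (17 m)
S at (23, 3):
  A: max(|-1|, |3|) = 3 m
  B: max(|13|, |-2|) = 13 m
  C: max(|-28|, |24|) = 28 m
  → nearest: A (3 m)
T at (24, 19):
  A: max(|-2|, |-13|) = 13 m
  B: max(|12|, |-18|) = 18 m
  C: max(|-29|, |8|) = 29 m
  → nearest: A (13 m)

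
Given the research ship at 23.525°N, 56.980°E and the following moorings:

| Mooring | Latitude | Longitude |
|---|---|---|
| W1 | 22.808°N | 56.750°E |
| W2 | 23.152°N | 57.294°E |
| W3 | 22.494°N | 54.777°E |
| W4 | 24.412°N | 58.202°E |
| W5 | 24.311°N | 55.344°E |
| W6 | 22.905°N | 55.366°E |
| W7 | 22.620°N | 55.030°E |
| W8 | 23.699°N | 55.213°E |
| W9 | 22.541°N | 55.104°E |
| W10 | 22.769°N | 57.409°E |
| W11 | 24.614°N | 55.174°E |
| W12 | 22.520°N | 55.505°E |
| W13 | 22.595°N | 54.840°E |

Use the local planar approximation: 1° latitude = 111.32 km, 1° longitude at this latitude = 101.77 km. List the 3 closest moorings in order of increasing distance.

W2, W1, W10

Distances from 23.525°N, 56.980°E:
W1: 83.178 km
W2: 52.395 km
W3: 251.868 km
W4: 158.795 km
W5: 188.087 km
W6: 178.168 km
W7: 222.559 km
W8: 180.868 km
W9: 220.112 km
W10: 94.809 km
W11: 220.176 km
W12: 187.215 km
W13: 241.142 km
Sorted: W2 (52.395 km) < W1 (83.178 km) < W10 (94.809 km) < W4 (158.795 km) < W6 (178.168 km) < …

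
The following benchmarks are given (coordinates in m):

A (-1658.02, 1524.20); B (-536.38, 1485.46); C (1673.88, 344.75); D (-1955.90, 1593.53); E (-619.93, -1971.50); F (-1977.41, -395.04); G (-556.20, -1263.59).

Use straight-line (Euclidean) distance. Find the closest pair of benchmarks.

A and D

Pairwise distances:
A–B: √((1121.64)² + (-38.74)²) = √(1258076.2896 + 1500.7876) = 1122.31 m
A–C: √((3331.90)² + (-1179.45)²) = √(11101557.6100 + 1391102.3025) = 3534.50 m
A–D: √((-297.88)² + (69.33)²) = √(88732.4944 + 4806.6489) = 305.84 m
A–E: √((1038.09)² + (-3495.70)²) = √(1077630.8481 + 12219918.4900) = 3646.58 m
A–F: √((-319.39)² + (-1919.24)²) = √(102009.9721 + 3683482.1776) = 1945.63 m
A–G: √((1101.82)² + (-2787.79)²) = √(1214007.3124 + 7771773.0841) = 2997.63 m
B–C: √((2210.26)² + (-1140.71)²) = √(4885249.2676 + 1301219.3041) = 2487.26 m
B–D: √((-1419.52)² + (108.07)²) = √(2015037.0304 + 11679.1249) = 1423.63 m
B–E: √((-83.55)² + (-3456.96)²) = √(6980.6025 + 11950572.4416) = 3457.97 m
B–F: √((-1441.03)² + (-1880.50)²) = √(2076567.4609 + 3536280.2500) = 2369.14 m
B–G: √((-19.82)² + (-2749.05)²) = √(392.8324 + 7557275.9025) = 2749.12 m
C–D: √((-3629.78)² + (1248.78)²) = √(13175302.8484 + 1559451.4884) = 3838.59 m
C–E: √((-2293.81)² + (-2316.25)²) = √(5261564.3161 + 5365014.0625) = 3259.84 m
C–F: √((-3651.29)² + (-739.79)²) = √(13331918.6641 + 547289.2441) = 3725.48 m
C–G: √((-2230.08)² + (-1608.34)²) = √(4973256.8064 + 2586757.5556) = 2749.55 m
D–E: √((1335.97)² + (-3565.03)²) = √(1784815.8409 + 12709438.9009) = 3807.13 m
D–F: √((-21.51)² + (-1988.57)²) = √(462.6801 + 3954410.6449) = 1988.69 m
D–G: √((1399.70)² + (-2857.12)²) = √(1959160.0900 + 8163134.6944) = 3181.56 m
E–F: √((-1357.48)² + (1576.46)²) = √(1842751.9504 + 2485226.1316) = 2080.38 m
E–G: √((63.73)² + (707.91)²) = √(4061.5129 + 501136.5681) = 710.77 m
F–G: √((1421.21)² + (-868.55)²) = √(2019837.8641 + 754379.1025) = 1665.60 m
Closest pair: A–D at 305.84 m.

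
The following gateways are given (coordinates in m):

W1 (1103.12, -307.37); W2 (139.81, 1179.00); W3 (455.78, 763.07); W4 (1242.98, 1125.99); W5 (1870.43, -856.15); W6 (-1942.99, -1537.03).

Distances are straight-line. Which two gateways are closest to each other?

W2 and W3

Pairwise distances:
W1–W2: 1771.23 m
W1–W3: 1250.96 m
W1–W4: 1440.17 m
W1–W5: 943.36 m
W1–W6: 3284.94 m
W2–W3: 522.34 m
W2–W4: 1104.44 m
W2–W5: 2671.49 m
W2–W6: 3422.70 m
W3–W4: 866.83 m
W3–W5: 2150.14 m
W3–W6: 3323.34 m
W4–W5: 2079.08 m
W4–W6: 4152.36 m
W5–W6: 3873.73 m
Closest pair: W2–W3 at 522.34 m.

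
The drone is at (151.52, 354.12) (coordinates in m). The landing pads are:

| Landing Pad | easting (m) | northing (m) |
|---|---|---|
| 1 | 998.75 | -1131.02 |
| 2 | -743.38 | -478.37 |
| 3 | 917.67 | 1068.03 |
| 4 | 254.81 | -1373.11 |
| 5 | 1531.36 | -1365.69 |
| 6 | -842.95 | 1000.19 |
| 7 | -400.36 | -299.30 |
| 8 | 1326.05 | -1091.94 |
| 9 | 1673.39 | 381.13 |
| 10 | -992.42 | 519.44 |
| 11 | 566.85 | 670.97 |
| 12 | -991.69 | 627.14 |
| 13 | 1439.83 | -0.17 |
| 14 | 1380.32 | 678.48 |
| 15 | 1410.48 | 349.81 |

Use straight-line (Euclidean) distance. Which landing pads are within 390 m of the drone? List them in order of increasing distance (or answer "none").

Distances from (151.52, 354.12):
1: √((847.23)² + (-1485.14)²) = √(717798.6729 + 2205640.8196) = 1709.81 m
2: √((-894.90)² + (-832.49)²) = √(800846.0100 + 693039.6001) = 1222.25 m
3: √((766.15)² + (713.91)²) = √(586985.8225 + 509667.4881) = 1047.21 m
4: √((103.29)² + (-1727.23)²) = √(10668.8241 + 2983323.4729) = 1730.32 m
5: √((1379.84)² + (-1719.81)²) = √(1903958.4256 + 2957746.4361) = 2204.93 m
6: √((-994.47)² + (646.07)²) = √(988970.5809 + 417406.4449) = 1185.91 m
7: √((-551.88)² + (-653.42)²) = √(304571.5344 + 426957.6964) = 855.29 m
8: √((1174.53)² + (-1446.06)²) = √(1379520.7209 + 2091089.5236) = 1862.96 m
9: √((1521.87)² + (27.01)²) = √(2316088.2969 + 729.5401) = 1522.11 m
10: √((-1143.94)² + (165.32)²) = √(1308598.7236 + 27330.7024) = 1155.82 m
11: √((415.33)² + (316.85)²) = √(172499.0089 + 100393.9225) = 522.39 m
12: √((-1143.21)² + (273.02)²) = √(1306929.1041 + 74539.9204) = 1175.36 m
13: √((1288.31)² + (-354.29)²) = √(1659742.6561 + 125521.4041) = 1336.14 m
14: √((1228.80)² + (324.36)²) = √(1509949.4400 + 105209.4096) = 1270.89 m
15: √((1258.96)² + (-4.31)²) = √(1584980.2816 + 18.5761) = 1258.97 m
Threshold 390 m: none within range.

none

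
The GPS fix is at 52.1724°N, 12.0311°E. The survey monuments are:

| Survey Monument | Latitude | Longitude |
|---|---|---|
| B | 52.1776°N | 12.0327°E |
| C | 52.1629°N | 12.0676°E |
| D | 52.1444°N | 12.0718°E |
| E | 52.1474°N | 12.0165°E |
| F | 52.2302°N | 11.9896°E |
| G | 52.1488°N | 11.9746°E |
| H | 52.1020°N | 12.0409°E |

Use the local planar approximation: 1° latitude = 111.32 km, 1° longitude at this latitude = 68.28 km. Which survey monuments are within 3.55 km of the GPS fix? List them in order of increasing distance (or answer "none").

B, C, E

Distances from 52.1724°N, 12.0311°E:
B: 0.5891 km
C: 2.7073 km
D: 4.1759 km
E: 2.9562 km
F: 7.0306 km
G: 4.6674 km
H: 7.8654 km
Threshold 3.55 km: B (0.5891 km), C (2.7073 km), E (2.9562 km) are within range.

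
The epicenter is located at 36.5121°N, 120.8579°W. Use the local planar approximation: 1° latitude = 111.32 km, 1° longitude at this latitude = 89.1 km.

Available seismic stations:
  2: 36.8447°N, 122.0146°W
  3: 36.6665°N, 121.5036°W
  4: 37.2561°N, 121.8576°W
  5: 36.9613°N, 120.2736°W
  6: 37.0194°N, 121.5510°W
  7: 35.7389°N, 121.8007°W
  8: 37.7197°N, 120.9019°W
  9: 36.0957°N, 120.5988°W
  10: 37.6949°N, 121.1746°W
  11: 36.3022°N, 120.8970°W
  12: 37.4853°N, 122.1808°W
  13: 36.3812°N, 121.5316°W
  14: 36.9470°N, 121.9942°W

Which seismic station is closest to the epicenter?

Distances from 36.5121°N, 120.8579°W:
2: √((0.3326·111.32)² + (-1.1567·89.1)²) = √(1370.852995 + 10621.769660) = 109.5108 km
3: √((0.1544·111.32)² + (-0.6457·89.1)²) = √(295.420744 + 3309.916066) = 60.0445 km
4: √((0.7440·111.32)² + (-0.9997·89.1)²) = √(6859.496936 + 7934.047428) = 121.6287 km
5: √((0.4492·111.32)² + (0.5843·89.1)²) = √(2500.494424 + 2710.361257) = 72.1863 km
6: √((0.5073·111.32)² + (-0.6931·89.1)²) = √(3189.158617 + 3813.705962) = 83.6831 km
7: √((-0.7732·111.32)² + (-0.9428·89.1)²) = √(7408.496602 + 7056.584652) = 120.2709 km
8: √((1.2076·111.32)² + (-0.0440·89.1)²) = √(18071.433504 + 15.369536) = 134.4872 km
9: √((-0.4164·111.32)² + (0.2591·89.1)²) = √(2148.660683 + 532.954623) = 51.7843 km
10: √((1.1828·111.32)² + (-0.3167·89.1)²) = √(17336.803509 + 796.253831) = 134.6590 km
11: √((-0.2099·111.32)² + (-0.0391·89.1)²) = √(545.973134 + 12.136932) = 23.6244 km
12: √((0.9732·111.32)² + (-1.3229·89.1)²) = √(11736.824100 + 13893.428839) = 160.0945 km
13: √((-0.1309·111.32)² + (-0.6737·89.1)²) = √(212.337006 + 3603.201111) = 61.7700 km
14: √((0.4349·111.32)² + (-1.1363·89.1)²) = √(2343.825153 + 10250.414357) = 112.2241 km
Minimum: 11 at 23.6244 km.

11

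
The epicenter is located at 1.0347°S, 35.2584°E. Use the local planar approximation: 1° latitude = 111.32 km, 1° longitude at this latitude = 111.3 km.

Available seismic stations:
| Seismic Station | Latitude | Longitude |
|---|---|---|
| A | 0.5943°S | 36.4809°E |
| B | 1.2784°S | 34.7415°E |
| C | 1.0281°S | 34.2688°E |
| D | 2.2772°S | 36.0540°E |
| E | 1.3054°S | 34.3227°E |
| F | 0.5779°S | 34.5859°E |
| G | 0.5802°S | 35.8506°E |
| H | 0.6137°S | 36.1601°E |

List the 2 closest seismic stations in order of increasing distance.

Distances from 1.0347°S, 35.2584°E:
A: 144.6270 km
B: 63.6064 km
C: 110.1449 km
D: 164.2322 km
E: 108.4155 km
F: 90.4889 km
G: 83.0916 km
H: 110.7627 km
Sorted: B (63.6064 km) < G (83.0916 km) < F (90.4889 km) < E (108.4155 km) < …

B, G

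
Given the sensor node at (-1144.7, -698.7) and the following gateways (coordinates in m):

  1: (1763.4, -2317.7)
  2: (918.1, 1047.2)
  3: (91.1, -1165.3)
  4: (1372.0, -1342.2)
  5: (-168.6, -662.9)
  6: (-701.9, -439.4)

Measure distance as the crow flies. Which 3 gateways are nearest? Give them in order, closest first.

Distances from (-1144.7, -698.7):
1: √((2908.1)² + (-1619.0)²) = √(8457045.610 + 2621161.000) = 3328.4 m
2: √((2062.8)² + (1745.9)²) = √(4255143.840 + 3048166.810) = 2702.5 m
3: √((1235.8)² + (-466.6)²) = √(1527201.640 + 217715.560) = 1321.0 m
4: √((2516.7)² + (-643.5)²) = √(6333778.890 + 414092.250) = 2597.7 m
5: √((976.1)² + (35.8)²) = √(952771.210 + 1281.640) = 976.8 m
6: √((442.8)² + (259.3)²) = √(196071.840 + 67236.490) = 513.1 m
Sorted: 6 (513.1 m) < 5 (976.8 m) < 3 (1321.0 m) < 4 (2597.7 m) < 2 (2702.5 m) < …

6, 5, 3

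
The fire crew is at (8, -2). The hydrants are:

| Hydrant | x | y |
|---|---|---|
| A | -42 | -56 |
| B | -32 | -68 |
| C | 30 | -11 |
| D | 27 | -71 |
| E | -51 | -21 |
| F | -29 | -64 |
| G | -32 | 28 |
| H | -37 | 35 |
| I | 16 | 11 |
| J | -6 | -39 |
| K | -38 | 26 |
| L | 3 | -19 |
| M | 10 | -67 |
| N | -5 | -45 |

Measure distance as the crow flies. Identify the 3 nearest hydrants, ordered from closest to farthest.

Distances from (8, -2):
A: √((-50)² + (-54)²) = √(2500.000 + 2916.000) = 73.6
B: √((-40)² + (-66)²) = √(1600.000 + 4356.000) = 77.2
C: √((22)² + (-9)²) = √(484.000 + 81.000) = 23.8
D: √((19)² + (-69)²) = √(361.000 + 4761.000) = 71.6
E: √((-59)² + (-19)²) = √(3481.000 + 361.000) = 62.0
F: √((-37)² + (-62)²) = √(1369.000 + 3844.000) = 72.2
G: √((-40)² + (30)²) = √(1600.000 + 900.000) = 50.0
H: √((-45)² + (37)²) = √(2025.000 + 1369.000) = 58.3
I: √((8)² + (13)²) = √(64.000 + 169.000) = 15.3
J: √((-14)² + (-37)²) = √(196.000 + 1369.000) = 39.6
K: √((-46)² + (28)²) = √(2116.000 + 784.000) = 53.9
L: √((-5)² + (-17)²) = √(25.000 + 289.000) = 17.7
M: √((2)² + (-65)²) = √(4.000 + 4225.000) = 65.0
N: √((-13)² + (-43)²) = √(169.000 + 1849.000) = 44.9
Sorted: I (15.3) < L (17.7) < C (23.8) < J (39.6) < N (44.9) < …

I, L, C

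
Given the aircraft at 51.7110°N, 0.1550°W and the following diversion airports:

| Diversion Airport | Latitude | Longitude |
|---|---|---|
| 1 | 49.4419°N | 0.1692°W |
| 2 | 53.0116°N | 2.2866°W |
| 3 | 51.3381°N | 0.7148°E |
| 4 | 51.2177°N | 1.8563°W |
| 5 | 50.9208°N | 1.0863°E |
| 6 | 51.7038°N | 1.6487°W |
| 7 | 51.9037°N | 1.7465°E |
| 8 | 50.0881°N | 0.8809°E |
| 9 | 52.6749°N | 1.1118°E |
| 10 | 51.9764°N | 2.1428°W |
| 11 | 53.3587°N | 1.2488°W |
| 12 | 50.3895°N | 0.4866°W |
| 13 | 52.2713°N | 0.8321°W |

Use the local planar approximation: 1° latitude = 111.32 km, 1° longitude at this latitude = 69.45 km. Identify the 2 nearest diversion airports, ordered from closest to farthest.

3, 13

Distances from 51.7110°N, 0.1550°W:
1: 252.5981 km
2: 207.0695 km
3: 73.2957 km
4: 130.2929 km
5: 123.1654 km
6: 103.7406 km
7: 133.7901 km
8: 194.4590 km
9: 138.7585 km
10: 141.1787 km
11: 198.5301 km
12: 148.9011 km
13: 78.1131 km
Sorted: 3 (73.2957 km) < 13 (78.1131 km) < 6 (103.7406 km) < 5 (123.1654 km) < …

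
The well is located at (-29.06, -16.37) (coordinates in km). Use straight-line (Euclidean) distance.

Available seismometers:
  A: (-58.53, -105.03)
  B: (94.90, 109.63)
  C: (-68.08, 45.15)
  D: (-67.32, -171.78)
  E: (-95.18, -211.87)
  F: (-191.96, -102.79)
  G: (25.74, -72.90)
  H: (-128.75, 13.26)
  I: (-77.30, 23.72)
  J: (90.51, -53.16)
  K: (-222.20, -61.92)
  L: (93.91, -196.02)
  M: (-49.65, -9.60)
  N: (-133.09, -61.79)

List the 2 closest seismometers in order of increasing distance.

Distances from (-29.06, -16.37):
A: √((-29.47)² + (-88.66)²) = √(868.4809 + 7860.5956) = 93.43 km
B: √((123.96)² + (126.00)²) = √(15366.0816 + 15876.0000) = 176.75 km
C: √((-39.02)² + (61.52)²) = √(1522.5604 + 3784.7104) = 72.85 km
D: √((-38.26)² + (-155.41)²) = √(1463.8276 + 24152.2681) = 160.05 km
E: √((-66.12)² + (-195.50)²) = √(4371.8544 + 38220.2500) = 206.38 km
F: √((-162.90)² + (-86.42)²) = √(26536.4100 + 7468.4164) = 184.40 km
G: √((54.80)² + (-56.53)²) = √(3003.0400 + 3195.6409) = 78.73 km
H: √((-99.69)² + (29.63)²) = √(9938.0961 + 877.9369) = 104.00 km
I: √((-48.24)² + (40.09)²) = √(2327.0976 + 1607.2081) = 62.72 km
J: √((119.57)² + (-36.79)²) = √(14296.9849 + 1353.5041) = 125.10 km
K: √((-193.14)² + (-45.55)²) = √(37303.0596 + 2074.8025) = 198.44 km
L: √((122.97)² + (-179.65)²) = √(15121.6209 + 32274.1225) = 217.71 km
M: √((-20.59)² + (6.77)²) = √(423.9481 + 45.8329) = 21.67 km
N: √((-104.03)² + (-45.42)²) = √(10822.2409 + 2062.9764) = 113.51 km
Sorted: M (21.67 km) < I (62.72 km) < C (72.85 km) < G (78.73 km) < …

M, I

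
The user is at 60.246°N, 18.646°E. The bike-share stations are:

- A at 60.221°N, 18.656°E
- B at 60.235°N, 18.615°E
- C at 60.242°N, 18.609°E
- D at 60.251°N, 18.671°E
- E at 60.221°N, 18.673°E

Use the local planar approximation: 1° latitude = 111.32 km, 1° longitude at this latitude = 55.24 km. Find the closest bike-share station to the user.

Distances from 60.246°N, 18.646°E:
A: 2.837 km
B: 2.105 km
C: 2.092 km
D: 1.489 km
E: 3.157 km
Minimum: D at 1.489 km.

D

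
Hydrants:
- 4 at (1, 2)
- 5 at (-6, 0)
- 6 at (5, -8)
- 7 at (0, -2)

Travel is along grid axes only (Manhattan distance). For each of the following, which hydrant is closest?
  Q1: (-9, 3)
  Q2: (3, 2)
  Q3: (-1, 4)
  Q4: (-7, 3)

Q1 at (-9, 3):
  4: 11
  5: 6
  6: 25
  7: 14
  → nearest: 5 (6)
Q2 at (3, 2):
  4: 2
  5: 11
  6: 12
  7: 7
  → nearest: 4 (2)
Q3 at (-1, 4):
  4: 4
  5: 9
  6: 18
  7: 7
  → nearest: 4 (4)
Q4 at (-7, 3):
  4: 9
  5: 4
  6: 23
  7: 12
  → nearest: 5 (4)

Q1→5; Q2→4; Q3→4; Q4→5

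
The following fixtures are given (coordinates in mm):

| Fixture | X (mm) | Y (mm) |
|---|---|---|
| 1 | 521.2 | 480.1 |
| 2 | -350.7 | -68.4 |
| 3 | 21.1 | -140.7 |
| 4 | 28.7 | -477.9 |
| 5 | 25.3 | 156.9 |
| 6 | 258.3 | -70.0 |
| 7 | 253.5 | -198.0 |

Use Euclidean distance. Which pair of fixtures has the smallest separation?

6 and 7

Pairwise distances:
6–7: √((-4.8)² + (-128.0)²) = √(23.040 + 16384.000) = 128.1 mm
3–7: √((232.4)² + (-57.3)²) = √(54009.760 + 3283.290) = 239.4 mm
3–6: √((237.2)² + (70.7)²) = √(56263.840 + 4998.490) = 247.5 mm
3–5: √((4.2)² + (297.6)²) = √(17.640 + 88565.760) = 297.6 mm
5–6: √((233.0)² + (-226.9)²) = √(54289.000 + 51483.610) = 325.2 mm
3–4: √((7.6)² + (-337.2)²) = √(57.760 + 113703.840) = 337.3 mm
4–7: √((224.8)² + (279.9)²) = √(50535.040 + 78344.010) = 359.0 mm
2–3: √((371.8)² + (-72.3)²) = √(138235.240 + 5227.290) = 378.8 mm
5–7: √((228.2)² + (-354.9)²) = √(52075.240 + 125954.010) = 421.9 mm
2–5: √((376.0)² + (225.3)²) = √(141376.000 + 50760.090) = 438.3 mm
4–6: √((229.6)² + (407.9)²) = √(52716.160 + 166382.410) = 468.1 mm
2–4: √((379.4)² + (-409.5)²) = √(143944.360 + 167690.250) = 558.2 mm
1–5: √((-495.9)² + (-323.2)²) = √(245916.810 + 104458.240) = 591.9 mm
2–6: √((609.0)² + (-1.6)²) = √(370881.000 + 2.560) = 609.0 mm
1–6: √((-262.9)² + (-550.1)²) = √(69116.410 + 302610.010) = 609.7 mm
2–7: √((604.2)² + (-129.6)²) = √(365057.640 + 16796.160) = 617.9 mm
4–5: √((-3.4)² + (634.8)²) = √(11.560 + 402971.040) = 634.8 mm
1–7: √((-267.7)² + (-678.1)²) = √(71663.290 + 459819.610) = 729.0 mm
1–3: √((-500.1)² + (-620.8)²) = √(250100.010 + 385392.640) = 797.2 mm
1–2: √((-871.9)² + (-548.5)²) = √(760209.610 + 300852.250) = 1030.1 mm
1–4: √((-492.5)² + (-958.0)²) = √(242556.250 + 917764.000) = 1077.2 mm
Closest pair: 6–7 at 128.1 mm.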